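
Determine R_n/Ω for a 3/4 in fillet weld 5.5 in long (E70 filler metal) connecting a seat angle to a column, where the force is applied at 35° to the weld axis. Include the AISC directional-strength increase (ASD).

E70XX → F_EXX = 70 ksi.
t_e = 0.707 × 0.75 = 0.5302 in; A_we = 0.5302 × 5.5 = 2.916 in².
Directional factor: 1.0 + 0.5 sin^1.5(35°) = 1.217.
F_nw = 0.6 × 70 × 1.217 = 51.12 ksi.
R_n/Ω = (51.12 × 2.916) / 2.0 = 74.55 kip.

R_n/Ω ≈ 74.5 kip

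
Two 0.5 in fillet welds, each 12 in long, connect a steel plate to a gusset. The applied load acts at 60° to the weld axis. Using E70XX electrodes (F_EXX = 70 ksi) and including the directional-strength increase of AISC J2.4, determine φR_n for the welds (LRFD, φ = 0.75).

t_e = 0.707 × 0.5 = 0.3535 in; A_we = 0.3535 × 24 = 8.484 in².
Directional factor: 1.0 + 0.5 sin^1.5(60°) = 1.403.
F_nw = 0.6 × 70 × 1.403 = 58.92 ksi.
φR_n = 0.75 × 58.92 × 8.484 = 374.9 kip.

φR_n ≈ 375 kip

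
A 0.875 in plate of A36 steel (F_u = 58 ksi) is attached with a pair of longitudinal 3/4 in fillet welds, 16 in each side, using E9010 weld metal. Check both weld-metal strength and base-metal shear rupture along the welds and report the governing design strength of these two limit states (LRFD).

φR_n ≈ 687 kip (weld metal governs)

E90XX → F_EXX = 90 ksi.
t_e = 0.707 × 0.75 = 0.5302 in; L = 32 in.
Weld metal: φR_n = 0.75 × 0.6 × 90 × 0.5302 × 32 = 687.2 kip.
Base metal (shear rupture): φR_n = 0.75 × 0.6 × 58 × 0.875 × 32 = 730.8 kip.
Governing: weld metal.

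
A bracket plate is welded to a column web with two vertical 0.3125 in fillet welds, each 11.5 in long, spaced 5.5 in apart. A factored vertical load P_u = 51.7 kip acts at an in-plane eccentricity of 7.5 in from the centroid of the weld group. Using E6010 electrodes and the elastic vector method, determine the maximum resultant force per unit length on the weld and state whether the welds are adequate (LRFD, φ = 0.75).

f_max ≈ 7.05 kip/in; NOT adequate

E60XX → F_EXX = 60 ksi.
Total weld length L_w = 23 in. Treat welds as unit-width lines.
Polar moment about centroid: J = 2[d³/12 + d(b/2)²] = 2[11.5³/12 + 11.5×2.75²] = 427.4 in³.
Direct shear f_v = P/L_w = 51.7 / 23 = 2.248 kip/in (vertical).
Torsion M = P·e = 51.7 × 7.5 = 387.75 kip·in.
Critical point at (x, y) = (2.75, 5.75) from centroid. f_tx = M·y/J = 5.216 kip/in; f_ty = M·x/J = 2.495 kip/in.
Resultant f_max = √[f_tx² + (f_v + f_ty)²] = √[5.216² + (2.248 + 2.495)²] = 7.05 kip/in.
Capacity per unit length: φr_n = 0.75 × 0.6 × 60 × (0.707 × 0.3125) = 5.965 kip/in.
7.05 > 5.965 → NOT adequate.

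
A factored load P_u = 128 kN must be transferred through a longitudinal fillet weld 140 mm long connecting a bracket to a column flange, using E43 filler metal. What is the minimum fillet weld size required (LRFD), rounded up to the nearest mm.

E43XX → F_EXX = 430 MPa.
Total weld length L = 140 mm.
Required throat t_e = P_u / (φ × 0.6 F_EXX × L) = 128 / (0.75 × 0.6 × 430 × 140 × 10⁻³) = 4.725 mm.
Required leg w = t_e / 0.707 = 6.683 mm → use 7 mm.

w = 7 mm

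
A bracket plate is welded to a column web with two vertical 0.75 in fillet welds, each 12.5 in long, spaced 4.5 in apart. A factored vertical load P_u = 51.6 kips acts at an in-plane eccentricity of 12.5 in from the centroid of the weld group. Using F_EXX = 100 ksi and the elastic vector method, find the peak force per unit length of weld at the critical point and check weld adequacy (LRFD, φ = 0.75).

f_max ≈ 10.4 kip/in; adequate

Total weld length L_w = 25 in. Treat welds as unit-width lines.
Polar moment about centroid: J = 2[d³/12 + d(b/2)²] = 2[12.5³/12 + 12.5×2.25²] = 452.1 in³.
Direct shear f_v = P/L_w = 51.6 / 25 = 2.064 kip/in (vertical).
Torsion M = P·e = 51.6 × 12.5 = 645 kip·in.
Critical point at (x, y) = (2.25, 6.25) from centroid. f_tx = M·y/J = 8.917 kip/in; f_ty = M·x/J = 3.21 kip/in.
Resultant f_max = √[f_tx² + (f_v + f_ty)²] = √[8.917² + (2.064 + 3.21)²] = 10.36 kip/in.
Capacity per unit length: φr_n = 0.75 × 0.6 × 100 × (0.707 × 0.75) = 23.86 kip/in.
10.36 ≤ 23.86 → adequate.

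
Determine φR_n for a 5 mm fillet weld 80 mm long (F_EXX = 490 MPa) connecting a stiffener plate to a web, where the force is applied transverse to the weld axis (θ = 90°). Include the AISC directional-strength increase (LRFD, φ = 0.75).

t_e = 0.707 × 5 = 3.535 mm; A_we = 3.535 × 80 = 282.8 mm².
Directional factor: 1.0 + 0.5 sin^1.5(90°) = 1.5.
F_nw = 0.6 × 490 × 1.5 = 441 MPa.
φR_n = 0.75 × 441 × 282.8 × 10⁻³ = 93.54 kN.

φR_n ≈ 93.5 kN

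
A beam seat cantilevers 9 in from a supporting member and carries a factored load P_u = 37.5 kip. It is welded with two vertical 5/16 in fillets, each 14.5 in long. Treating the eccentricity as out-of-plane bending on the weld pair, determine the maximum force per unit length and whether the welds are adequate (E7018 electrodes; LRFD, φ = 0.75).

E70XX → F_EXX = 70 ksi.
L_w = 2 × 14.5 = 29 in; section modulus (unit throat) S = 2 × L²/6 = 70.08 in².
Direct shear f_v = P/L_w = 37.5/29 = 1.293 kip/in.
Moment M = P × e = 37.5 × 9 = 337.5 kip·in; bending f_b = M/S = 4.816 kip/in.
f_max = √(f_v² + f_b²) = √(1.293² + 4.816²) = 4.986 kip/in.
φr_n = 0.75 × 0.6 × 70 × (0.707 × 0.3125) = 6.96 kip/in → adequate.

f_max ≈ 4.99 kip/in; adequate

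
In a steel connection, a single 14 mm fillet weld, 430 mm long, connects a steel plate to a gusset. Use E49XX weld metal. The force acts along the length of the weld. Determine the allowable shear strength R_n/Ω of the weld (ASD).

E49XX → F_EXX = 490 MPa.
Effective throat t_e = 0.707 × 14 = 9.898 mm.
Total length L = 430 mm; A_we = 9.898 × 430 = 4256 mm².
F_nw = 0.6 F_EXX = 0.6 × 490 = 294 MPa.
R_n = 294 × 4256 × 10⁻³ = 1251 kN; R_n/Ω = 1251/2.0 = 625.7 kN.

R_n/Ω ≈ 626 kN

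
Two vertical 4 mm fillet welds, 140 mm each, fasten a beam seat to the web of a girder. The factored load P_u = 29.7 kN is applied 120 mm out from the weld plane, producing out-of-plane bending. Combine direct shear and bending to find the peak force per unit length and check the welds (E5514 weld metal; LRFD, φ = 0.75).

E55XX → F_EXX = 550 MPa.
L_w = 2 × 140 = 280 mm; section modulus (unit throat) S = 2 × L²/6 = 6533 mm².
Direct shear f_v = P/L_w = 29.7×10³/280 = 106.1 N/mm.
Moment M = P × e = 29.7×10³ × 120 = 3564000 N·mm; bending f_b = M/S = 545.5 N/mm.
f_max = √(f_v² + f_b²) = √(106.1² + 545.5²) = 555.7 N/mm.
φr_n = 0.75 × 0.6 × 550 × (0.707 × 4) = 699.9 N/mm → adequate.

f_max ≈ 556 N/mm; adequate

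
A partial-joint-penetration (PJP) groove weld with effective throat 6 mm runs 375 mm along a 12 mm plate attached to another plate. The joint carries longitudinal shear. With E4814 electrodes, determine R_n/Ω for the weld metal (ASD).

R_n/Ω ≈ 324 kN

E48XX → F_EXX = 480 MPa.
Effective throat (given) t_e = 6 mm.
A_we = 6 × 375 = 2250 mm².
F_nw = 0.6 F_EXX = 288 MPa.
R_n/Ω = (288 × 2250) / 2.0 × 10⁻³ = 324 kN.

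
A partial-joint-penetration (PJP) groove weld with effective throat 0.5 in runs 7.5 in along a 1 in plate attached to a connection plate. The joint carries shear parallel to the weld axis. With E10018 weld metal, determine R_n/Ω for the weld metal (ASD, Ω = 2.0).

R_n/Ω ≈ 112 kip

E100XX → F_EXX = 100 ksi.
Effective throat (given) t_e = 0.5 in.
A_we = 0.5 × 7.5 = 3.75 in².
F_nw = 0.6 F_EXX = 60 ksi.
R_n/Ω = (60 × 3.75) / 2.0 = 112.5 kip.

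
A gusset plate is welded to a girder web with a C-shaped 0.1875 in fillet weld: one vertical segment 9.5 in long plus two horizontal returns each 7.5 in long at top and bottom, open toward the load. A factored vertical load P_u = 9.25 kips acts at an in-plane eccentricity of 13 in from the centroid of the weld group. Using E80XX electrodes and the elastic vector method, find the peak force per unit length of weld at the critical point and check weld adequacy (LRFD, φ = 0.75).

E80XX → F_EXX = 80 ksi.
Total weld length L_w = 24.5 in. Treat welds as unit-width lines.
Centroid: x̄ = 2×7.5×3.75 / 24.5 = 2.296 in from the vertical weld.
Polar moment about centroid: J = I_x + I_y = [9.5³/12 + 2×7.5×4.75²] + [9.5×2.296² + 2(7.5³/12 + 7.5×1.454²)] = 562 in³.
Direct shear f_v = P/L_w = 9.25 / 24.5 = 0.3776 kip/in (vertical).
Torsion M = P·e = 9.25 × 13 = 120.25 kip·in.
Critical point at (x, y) = (5.204, 4.75) from centroid. f_tx = M·y/J = 1.016 kip/in; f_ty = M·x/J = 1.114 kip/in.
Resultant f_max = √[f_tx² + (f_v + f_ty)²] = √[1.016² + (0.3776 + 1.114)²] = 1.805 kip/in.
Capacity per unit length: φr_n = 0.75 × 0.6 × 80 × (0.707 × 0.1875) = 4.772 kip/in.
1.805 ≤ 4.772 → adequate.

f_max ≈ 1.8 kip/in; adequate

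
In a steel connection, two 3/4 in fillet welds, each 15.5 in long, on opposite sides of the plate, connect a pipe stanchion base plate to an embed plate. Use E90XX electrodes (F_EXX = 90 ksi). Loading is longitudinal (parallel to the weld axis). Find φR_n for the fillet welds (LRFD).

Effective throat t_e = 0.707 × 0.75 = 0.5302 in.
Total length L = 31 in; A_we = 0.5302 × 31 = 16.44 in².
F_nw = 0.6 F_EXX = 0.6 × 90 = 54 ksi.
φR_n = 0.75 × 54 × 16.44 = 665.7 kips.

φR_n ≈ 666 kips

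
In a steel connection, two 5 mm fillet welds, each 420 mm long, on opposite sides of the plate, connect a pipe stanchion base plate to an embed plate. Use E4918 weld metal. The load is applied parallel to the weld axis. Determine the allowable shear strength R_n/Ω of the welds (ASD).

R_n/Ω ≈ 437 kN

E49XX → F_EXX = 490 MPa.
Effective throat t_e = 0.707 × 5 = 3.535 mm.
Total length L = 840 mm; A_we = 3.535 × 840 = 2969 mm².
F_nw = 0.6 F_EXX = 0.6 × 490 = 294 MPa.
R_n = 294 × 2969 × 10⁻³ = 873 kN; R_n/Ω = 873/2.0 = 436.5 kN.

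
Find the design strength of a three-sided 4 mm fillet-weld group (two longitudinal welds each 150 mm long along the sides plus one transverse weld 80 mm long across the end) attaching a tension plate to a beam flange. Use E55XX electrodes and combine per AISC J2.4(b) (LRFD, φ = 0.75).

E55XX → F_EXX = 550 MPa.
t_e = 0.707 × 4 = 2.828 mm.
R_nwl = 0.6 × 550 × 2.828 × 300 × 10⁻³ = 280 kN (longitudinal, 2 welds).
R_nwt = 0.6 × 550 × 2.828 × 80 × 10⁻³ = 74.66 kN (transverse, base value).
(i) R_nwl + R_nwt = 354.6 kN; (ii) 0.85 R_nwl + 1.5 R_nwt = 350 kN.
R_n = max = 354.6 kN [governs: (i)]; φR_n = 266 kN.

φR_n ≈ 266 kN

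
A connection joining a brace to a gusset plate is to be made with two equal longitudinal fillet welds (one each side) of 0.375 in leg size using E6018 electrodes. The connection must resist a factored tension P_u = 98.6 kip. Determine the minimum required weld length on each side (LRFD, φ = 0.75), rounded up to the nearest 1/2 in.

L = 7 in on each side

E60XX → F_EXX = 60 ksi.
Throat t_e = 0.707 × 0.375 = 0.2651 in.
φr_n = 0.75 × 0.6 × 60 × 0.2651 = 7.158 kip/in.
L_req = P_u / φr_n = 98.6 / 7.158 = 13.77 in total.
Per side: 13.77 / 2 = 6.887 in.
Round up → use L = 7 in on each side.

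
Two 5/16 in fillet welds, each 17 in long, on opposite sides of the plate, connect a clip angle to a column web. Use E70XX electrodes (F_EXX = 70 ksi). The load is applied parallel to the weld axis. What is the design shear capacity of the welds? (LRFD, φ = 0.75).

φR_n ≈ 237 kips

Effective throat t_e = 0.707 × 0.3125 = 0.2209 in.
Total length L = 34 in; A_we = 0.2209 × 34 = 7.512 in².
F_nw = 0.6 F_EXX = 0.6 × 70 = 42 ksi.
φR_n = 0.75 × 42 × 7.512 = 236.6 kips.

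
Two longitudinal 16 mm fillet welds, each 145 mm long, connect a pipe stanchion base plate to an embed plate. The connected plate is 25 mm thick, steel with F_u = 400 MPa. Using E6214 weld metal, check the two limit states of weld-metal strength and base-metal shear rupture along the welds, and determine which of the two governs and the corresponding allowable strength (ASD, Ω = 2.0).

E62XX → F_EXX = 620 MPa.
t_e = 0.707 × 16 = 11.31 mm; L = 290 mm.
Weld metal: R_n/Ω = (1/2.0) × 0.6 × 620 × 11.31 × 290 × 10⁻³ = 610.2 kN.
Base metal (shear rupture): R_n/Ω = (1/2.0) × 0.6 × 400 × 25 × 290 × 10⁻³ = 870 kN.
Governing: weld metal.

R_n/Ω ≈ 610 kN (weld metal governs)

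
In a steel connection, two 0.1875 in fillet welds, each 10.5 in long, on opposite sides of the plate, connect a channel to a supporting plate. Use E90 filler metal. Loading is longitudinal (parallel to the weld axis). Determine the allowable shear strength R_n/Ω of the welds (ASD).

E90XX → F_EXX = 90 ksi.
Effective throat t_e = 0.707 × 0.1875 = 0.1326 in.
Total length L = 21 in; A_we = 0.1326 × 21 = 2.784 in².
F_nw = 0.6 F_EXX = 0.6 × 90 = 54 ksi.
R_n = 54 × 2.784 = 150.3 kip; R_n/Ω = 150.3/2.0 = 75.16 kip.

R_n/Ω ≈ 75.2 kip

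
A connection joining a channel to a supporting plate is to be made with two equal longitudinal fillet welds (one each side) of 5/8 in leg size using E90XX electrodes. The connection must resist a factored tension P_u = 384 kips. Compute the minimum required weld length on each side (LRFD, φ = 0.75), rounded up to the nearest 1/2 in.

E90XX → F_EXX = 90 ksi.
Throat t_e = 0.707 × 0.625 = 0.4419 in.
φr_n = 0.75 × 0.6 × 90 × 0.4419 = 17.9 kips/in.
L_req = P_u / φr_n = 384 / 17.9 = 21.46 in total.
Per side: 21.46 / 2 = 10.73 in.
Round up → use L = 11 in on each side.

L = 11 in on each side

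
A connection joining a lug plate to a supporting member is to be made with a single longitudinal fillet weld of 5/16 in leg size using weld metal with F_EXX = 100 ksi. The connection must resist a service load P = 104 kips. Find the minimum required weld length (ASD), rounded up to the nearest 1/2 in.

Throat t_e = 0.707 × 0.3125 = 0.2209 in.
r_n/Ω = (0.6 × 100 × 0.2209) / 2.0 = 6.628 kip/in.
L_req = P / (r_n/Ω) = 104 / 6.628 = 15.69 in total.
Round up → use L = 16 in.

L = 16 in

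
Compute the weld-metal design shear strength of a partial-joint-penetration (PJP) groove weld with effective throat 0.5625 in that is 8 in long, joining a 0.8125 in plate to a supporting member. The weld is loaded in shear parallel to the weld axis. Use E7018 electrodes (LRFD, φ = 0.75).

φR_n ≈ 142 kips

E70XX → F_EXX = 70 ksi.
Effective throat (given) t_e = 0.5625 in.
A_we = 0.5625 × 8 = 4.5 in².
F_nw = 0.6 F_EXX = 42 ksi.
φR_n = 0.75 × 42 × 4.5 = 141.8 kips.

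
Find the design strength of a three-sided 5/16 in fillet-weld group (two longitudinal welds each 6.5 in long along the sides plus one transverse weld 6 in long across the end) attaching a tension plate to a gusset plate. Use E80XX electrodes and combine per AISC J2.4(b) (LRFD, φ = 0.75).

φR_n ≈ 159 kip

E80XX → F_EXX = 80 ksi.
t_e = 0.707 × 0.3125 = 0.2209 in.
R_nwl = 0.6 × 80 × 0.2209 × 13 = 137.9 kip (longitudinal, 2 welds).
R_nwt = 0.6 × 80 × 0.2209 × 6 = 63.63 kip (transverse, base value).
(i) R_nwl + R_nwt = 201.5 kip; (ii) 0.85 R_nwl + 1.5 R_nwt = 212.6 kip.
R_n = max = 212.6 kip [governs: (ii)]; φR_n = 159.5 kip.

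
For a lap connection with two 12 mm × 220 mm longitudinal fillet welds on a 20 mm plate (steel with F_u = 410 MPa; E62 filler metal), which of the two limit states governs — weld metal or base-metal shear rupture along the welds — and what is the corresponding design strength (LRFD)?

φR_n ≈ 1040 kN (weld metal governs)

E62XX → F_EXX = 620 MPa.
t_e = 0.707 × 12 = 8.484 mm; L = 440 mm.
Weld metal: φR_n = 0.75 × 0.6 × 620 × 8.484 × 440 × 10⁻³ = 1041 kN.
Base metal (shear rupture): φR_n = 0.75 × 0.6 × 410 × 20 × 440 × 10⁻³ = 1624 kN.
Governing: weld metal.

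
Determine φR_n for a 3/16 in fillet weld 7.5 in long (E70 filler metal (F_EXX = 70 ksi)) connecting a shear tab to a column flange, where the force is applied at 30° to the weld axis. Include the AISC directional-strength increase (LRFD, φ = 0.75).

t_e = 0.707 × 0.1875 = 0.1326 in; A_we = 0.1326 × 7.5 = 0.9942 in².
Directional factor: 1.0 + 0.5 sin^1.5(30°) = 1.177.
F_nw = 0.6 × 70 × 1.177 = 49.42 ksi.
φR_n = 0.75 × 49.42 × 0.9942 = 36.85 kip.

φR_n ≈ 36.9 kip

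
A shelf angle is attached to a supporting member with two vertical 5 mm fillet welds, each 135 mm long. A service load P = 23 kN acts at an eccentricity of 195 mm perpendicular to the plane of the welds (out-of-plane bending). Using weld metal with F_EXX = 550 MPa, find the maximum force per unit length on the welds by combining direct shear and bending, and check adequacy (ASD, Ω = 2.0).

L_w = 2 × 135 = 270 mm; section modulus (unit throat) S = 2 × L²/6 = 6075 mm².
Direct shear f_v = P/L_w = 23×10³/270 = 85.19 N/mm.
Moment M = P × e = 23×10³ × 195 = 4485000 N·mm; bending f_b = M/S = 738.3 N/mm.
f_max = √(f_v² + f_b²) = √(85.19² + 738.3²) = 743.2 N/mm.
r_n/Ω = (1/2.0) × 0.6 × 550 × (0.707 × 5) = 583.3 N/mm → NOT adequate.

f_max ≈ 743 N/mm; NOT adequate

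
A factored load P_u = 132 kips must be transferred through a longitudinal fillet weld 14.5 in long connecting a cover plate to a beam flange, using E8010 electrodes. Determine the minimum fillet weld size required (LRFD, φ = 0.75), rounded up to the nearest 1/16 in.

E80XX → F_EXX = 80 ksi.
Total weld length L = 14.5 in.
Required throat t_e = P_u / (φ × 0.6 F_EXX × L) = 132 / (0.75 × 0.6 × 80 × 14.5) = 0.2529 in.
Required leg w = t_e / 0.707 = 0.3577 in → use 3/8 in.

w = 3/8 in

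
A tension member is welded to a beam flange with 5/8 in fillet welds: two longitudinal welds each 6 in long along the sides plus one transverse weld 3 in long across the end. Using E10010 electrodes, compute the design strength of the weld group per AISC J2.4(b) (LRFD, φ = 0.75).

φR_n ≈ 298 kips

E100XX → F_EXX = 100 ksi.
t_e = 0.707 × 0.625 = 0.4419 in.
R_nwl = 0.6 × 100 × 0.4419 × 12 = 318.1 kips (longitudinal, 2 welds).
R_nwt = 0.6 × 100 × 0.4419 × 3 = 79.54 kips (transverse, base value).
(i) R_nwl + R_nwt = 397.7 kips; (ii) 0.85 R_nwl + 1.5 R_nwt = 389.7 kips.
R_n = max = 397.7 kips [governs: (i)]; φR_n = 298.3 kips.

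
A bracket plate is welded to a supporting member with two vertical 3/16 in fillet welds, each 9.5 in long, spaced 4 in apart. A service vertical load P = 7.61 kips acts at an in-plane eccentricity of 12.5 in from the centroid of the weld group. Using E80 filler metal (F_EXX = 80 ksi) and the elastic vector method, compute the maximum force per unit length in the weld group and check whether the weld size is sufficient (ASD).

Total weld length L_w = 19 in. Treat welds as unit-width lines.
Polar moment about centroid: J = 2[d³/12 + d(b/2)²] = 2[9.5³/12 + 9.5×2²] = 218.9 in³.
Direct shear f_v = P/L_w = 7.61 / 19 = 0.4005 kip/in (vertical).
Torsion M = P·e = 7.61 × 12.5 = 95.125 kip·in.
Critical point at (x, y) = (2, 4.75) from centroid. f_tx = M·y/J = 2.064 kip/in; f_ty = M·x/J = 0.8691 kip/in.
Resultant f_max = √[f_tx² + (f_v + f_ty)²] = √[2.064² + (0.4005 + 0.8691)²] = 2.423 kip/in.
Capacity per unit length: r_n/Ω = (1/2.0) × 0.6 × 80 × (0.707 × 0.1875) = 3.181 kip/in.
2.423 ≤ 3.181 → adequate.

f_max ≈ 2.42 kip/in; adequate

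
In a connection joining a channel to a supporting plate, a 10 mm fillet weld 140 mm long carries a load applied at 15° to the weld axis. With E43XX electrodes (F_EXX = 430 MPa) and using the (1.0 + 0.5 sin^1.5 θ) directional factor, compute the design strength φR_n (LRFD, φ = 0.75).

t_e = 0.707 × 10 = 7.07 mm; A_we = 7.07 × 140 = 989.8 mm².
Directional factor: 1.0 + 0.5 sin^1.5(15°) = 1.066.
F_nw = 0.6 × 430 × 1.066 = 275 MPa.
φR_n = 0.75 × 275 × 989.8 × 10⁻³ = 204.1 kN.

φR_n ≈ 204 kN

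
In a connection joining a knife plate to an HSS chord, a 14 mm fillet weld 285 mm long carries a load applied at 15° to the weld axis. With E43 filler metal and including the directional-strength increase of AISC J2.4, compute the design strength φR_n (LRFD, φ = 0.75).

E43XX → F_EXX = 430 MPa.
t_e = 0.707 × 14 = 9.898 mm; A_we = 9.898 × 285 = 2821 mm².
Directional factor: 1.0 + 0.5 sin^1.5(15°) = 1.066.
F_nw = 0.6 × 430 × 1.066 = 275 MPa.
φR_n = 0.75 × 275 × 2821 × 10⁻³ = 581.8 kN.

φR_n ≈ 582 kN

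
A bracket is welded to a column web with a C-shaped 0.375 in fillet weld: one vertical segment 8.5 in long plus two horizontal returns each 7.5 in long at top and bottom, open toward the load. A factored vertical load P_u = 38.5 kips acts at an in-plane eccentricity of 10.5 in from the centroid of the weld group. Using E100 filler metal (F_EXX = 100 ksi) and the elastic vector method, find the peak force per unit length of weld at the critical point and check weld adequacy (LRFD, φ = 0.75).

f_max ≈ 7.07 kip/in; adequate

Total weld length L_w = 23.5 in. Treat welds as unit-width lines.
Centroid: x̄ = 2×7.5×3.75 / 23.5 = 2.394 in from the vertical weld.
Polar moment about centroid: J = I_x + I_y = [8.5³/12 + 2×7.5×4.25²] + [8.5×2.394² + 2(7.5³/12 + 7.5×1.356²)] = 468.7 in³.
Direct shear f_v = P/L_w = 38.5 / 23.5 = 1.638 kip/in (vertical).
Torsion M = P·e = 38.5 × 10.5 = 404.25 kip·in.
Critical point at (x, y) = (5.106, 4.25) from centroid. f_tx = M·y/J = 3.665 kip/in; f_ty = M·x/J = 4.404 kip/in.
Resultant f_max = √[f_tx² + (f_v + f_ty)²] = √[3.665² + (1.638 + 4.404)²] = 7.067 kip/in.
Capacity per unit length: φr_n = 0.75 × 0.6 × 100 × (0.707 × 0.375) = 11.93 kip/in.
7.067 ≤ 11.93 → adequate.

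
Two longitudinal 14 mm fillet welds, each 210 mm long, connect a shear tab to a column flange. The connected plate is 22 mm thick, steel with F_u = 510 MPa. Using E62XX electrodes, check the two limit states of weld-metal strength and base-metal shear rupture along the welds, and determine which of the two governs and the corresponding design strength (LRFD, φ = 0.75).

E62XX → F_EXX = 620 MPa.
t_e = 0.707 × 14 = 9.898 mm; L = 420 mm.
Weld metal: φR_n = 0.75 × 0.6 × 620 × 9.898 × 420 × 10⁻³ = 1160 kN.
Base metal (shear rupture): φR_n = 0.75 × 0.6 × 510 × 22 × 420 × 10⁻³ = 2121 kN.
Governing: weld metal.

φR_n ≈ 1160 kN (weld metal governs)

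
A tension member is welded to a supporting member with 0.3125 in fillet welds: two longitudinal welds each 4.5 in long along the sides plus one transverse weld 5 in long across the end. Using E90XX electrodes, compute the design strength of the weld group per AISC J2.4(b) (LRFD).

E90XX → F_EXX = 90 ksi.
t_e = 0.707 × 0.3125 = 0.2209 in.
R_nwl = 0.6 × 90 × 0.2209 × 9 = 107.4 kips (longitudinal, 2 welds).
R_nwt = 0.6 × 90 × 0.2209 × 5 = 59.65 kips (transverse, base value).
(i) R_nwl + R_nwt = 167 kips; (ii) 0.85 R_nwl + 1.5 R_nwt = 180.7 kips.
R_n = max = 180.7 kips [governs: (ii)]; φR_n = 135.6 kips.

φR_n ≈ 136 kips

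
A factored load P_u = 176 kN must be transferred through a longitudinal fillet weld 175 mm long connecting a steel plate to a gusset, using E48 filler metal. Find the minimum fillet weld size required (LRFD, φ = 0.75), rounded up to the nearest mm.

w = 7 mm

E48XX → F_EXX = 480 MPa.
Total weld length L = 175 mm.
Required throat t_e = P_u / (φ × 0.6 F_EXX × L) = 176 / (0.75 × 0.6 × 480 × 175 × 10⁻³) = 4.656 mm.
Required leg w = t_e / 0.707 = 6.586 mm → use 7 mm.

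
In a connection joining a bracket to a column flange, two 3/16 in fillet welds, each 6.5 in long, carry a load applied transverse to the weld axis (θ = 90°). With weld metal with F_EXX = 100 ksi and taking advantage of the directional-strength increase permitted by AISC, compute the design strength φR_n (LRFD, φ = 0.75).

t_e = 0.707 × 0.1875 = 0.1326 in; A_we = 0.1326 × 13 = 1.723 in².
Directional factor: 1.0 + 0.5 sin^1.5(90°) = 1.5.
F_nw = 0.6 × 100 × 1.5 = 90 ksi.
φR_n = 0.75 × 90 × 1.723 = 116.3 kips.

φR_n ≈ 116 kips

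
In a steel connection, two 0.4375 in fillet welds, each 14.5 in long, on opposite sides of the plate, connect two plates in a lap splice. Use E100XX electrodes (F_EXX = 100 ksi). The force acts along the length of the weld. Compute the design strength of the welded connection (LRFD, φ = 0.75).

Effective throat t_e = 0.707 × 0.4375 = 0.3093 in.
Total length L = 29 in; A_we = 0.3093 × 29 = 8.97 in².
F_nw = 0.6 F_EXX = 0.6 × 100 = 60 ksi.
φR_n = 0.75 × 60 × 8.97 = 403.7 kips.

φR_n ≈ 404 kips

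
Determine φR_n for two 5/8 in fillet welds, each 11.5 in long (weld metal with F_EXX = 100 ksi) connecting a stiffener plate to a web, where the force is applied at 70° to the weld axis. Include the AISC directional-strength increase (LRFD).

t_e = 0.707 × 0.625 = 0.4419 in; A_we = 0.4419 × 23 = 10.16 in².
Directional factor: 1.0 + 0.5 sin^1.5(70°) = 1.455.
F_nw = 0.6 × 100 × 1.455 = 87.33 ksi.
φR_n = 0.75 × 87.33 × 10.16 = 665.6 kip.

φR_n ≈ 666 kip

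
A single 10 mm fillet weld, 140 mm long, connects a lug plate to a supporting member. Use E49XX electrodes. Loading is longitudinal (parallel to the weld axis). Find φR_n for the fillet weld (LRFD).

E49XX → F_EXX = 490 MPa.
Effective throat t_e = 0.707 × 10 = 7.07 mm.
Total length L = 140 mm; A_we = 7.07 × 140 = 989.8 mm².
F_nw = 0.6 F_EXX = 0.6 × 490 = 294 MPa.
φR_n = 0.75 × 294 × 989.8 × 10⁻³ = 218.3 kN.

φR_n ≈ 218 kN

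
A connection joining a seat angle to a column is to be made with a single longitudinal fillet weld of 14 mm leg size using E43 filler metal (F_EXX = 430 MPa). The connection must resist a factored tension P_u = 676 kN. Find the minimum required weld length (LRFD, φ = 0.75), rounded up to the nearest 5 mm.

Throat t_e = 0.707 × 14 = 9.898 mm.
φr_n = 0.75 × 0.6 × 430 × 9.898 × 10⁻³ = 1.915 kN/mm.
L_req = P_u / φr_n = 676 / 1.915 = 353 mm total.
Round up → use L = 355 mm.

L = 355 mm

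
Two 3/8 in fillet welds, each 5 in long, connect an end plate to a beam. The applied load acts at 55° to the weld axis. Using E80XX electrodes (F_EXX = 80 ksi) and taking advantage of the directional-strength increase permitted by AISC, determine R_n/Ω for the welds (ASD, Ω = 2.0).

t_e = 0.707 × 0.375 = 0.2651 in; A_we = 0.2651 × 10 = 2.651 in².
Directional factor: 1.0 + 0.5 sin^1.5(55°) = 1.371.
F_nw = 0.6 × 80 × 1.371 = 65.79 ksi.
R_n/Ω = (65.79 × 2.651) / 2.0 = 87.22 kips.

R_n/Ω ≈ 87.2 kips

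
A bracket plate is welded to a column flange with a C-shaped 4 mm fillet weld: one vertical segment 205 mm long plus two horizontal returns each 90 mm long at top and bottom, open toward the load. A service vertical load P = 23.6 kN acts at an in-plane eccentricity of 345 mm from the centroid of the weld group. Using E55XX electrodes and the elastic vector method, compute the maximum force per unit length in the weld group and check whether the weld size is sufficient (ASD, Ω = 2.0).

f_max ≈ 382 N/mm; adequate

E55XX → F_EXX = 550 MPa.
Total weld length L_w = 385 mm. Treat welds as unit-width lines.
Centroid: x̄ = 2×90×45 / 385 = 21.04 mm from the vertical weld.
Polar moment about centroid: J = I_x + I_y = [205³/12 + 2×90×102.5²] + [205×21.04² + 2(90³/12 + 90×23.96²)] = 2925000 mm³.
Direct shear f_v = P/L_w = 23.6×10³ / 385 = 61.3 N/mm (vertical).
Torsion M = P·e = 23.6×10³ × 345 = 8142000 N·mm.
Critical point at (x, y) = (68.96, 102.5) from centroid. f_tx = M·y/J = 285.4 N/mm; f_ty = M·x/J = 192 N/mm.
Resultant f_max = √[f_tx² + (f_v + f_ty)²] = √[285.4² + (61.3 + 192)²] = 381.5 N/mm.
Capacity per unit length: r_n/Ω = (1/2.0) × 0.6 × 550 × (0.707 × 4) = 466.6 N/mm.
381.5 ≤ 466.6 → adequate.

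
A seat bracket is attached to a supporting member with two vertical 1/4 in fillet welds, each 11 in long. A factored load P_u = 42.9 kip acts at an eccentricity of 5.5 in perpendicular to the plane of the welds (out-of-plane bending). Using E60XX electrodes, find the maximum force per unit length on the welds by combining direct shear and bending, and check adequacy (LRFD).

f_max ≈ 6.17 kip/in; NOT adequate

E60XX → F_EXX = 60 ksi.
L_w = 2 × 11 = 22 in; section modulus (unit throat) S = 2 × L²/6 = 40.33 in².
Direct shear f_v = P/L_w = 42.9/22 = 1.95 kip/in.
Moment M = P × e = 42.9 × 5.5 = 235.95 kip·in; bending f_b = M/S = 5.85 kip/in.
f_max = √(f_v² + f_b²) = √(1.95² + 5.85²) = 6.166 kip/in.
φr_n = 0.75 × 0.6 × 60 × (0.707 × 0.25) = 4.772 kip/in → NOT adequate.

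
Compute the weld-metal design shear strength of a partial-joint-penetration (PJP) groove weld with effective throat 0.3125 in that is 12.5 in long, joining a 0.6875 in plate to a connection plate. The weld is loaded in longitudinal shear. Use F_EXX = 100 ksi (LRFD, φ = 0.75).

φR_n ≈ 176 kip

Effective throat (given) t_e = 0.3125 in.
A_we = 0.3125 × 12.5 = 3.906 in².
F_nw = 0.6 F_EXX = 60 ksi.
φR_n = 0.75 × 60 × 3.906 = 175.8 kip.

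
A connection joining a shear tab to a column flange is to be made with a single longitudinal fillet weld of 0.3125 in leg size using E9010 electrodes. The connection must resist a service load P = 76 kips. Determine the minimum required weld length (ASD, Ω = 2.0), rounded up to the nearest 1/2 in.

E90XX → F_EXX = 90 ksi.
Throat t_e = 0.707 × 0.3125 = 0.2209 in.
r_n/Ω = (0.6 × 90 × 0.2209) / 2.0 = 5.965 kip/in.
L_req = P / (r_n/Ω) = 76 / 5.965 = 12.74 in total.
Round up → use L = 13 in.

L = 13 in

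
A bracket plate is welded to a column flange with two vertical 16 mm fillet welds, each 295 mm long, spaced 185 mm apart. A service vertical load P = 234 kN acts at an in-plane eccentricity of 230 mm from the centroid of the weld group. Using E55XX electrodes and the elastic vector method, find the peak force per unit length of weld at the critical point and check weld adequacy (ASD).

E55XX → F_EXX = 550 MPa.
Total weld length L_w = 590 mm. Treat welds as unit-width lines.
Polar moment about centroid: J = 2[d³/12 + d(b/2)²] = 2[295³/12 + 295×92.5²] = 9327000 mm³.
Direct shear f_v = P/L_w = 234×10³ / 590 = 396.6 N/mm (vertical).
Torsion M = P·e = 234×10³ × 230 = 53820000 N·mm.
Critical point at (x, y) = (92.5, 147.5) from centroid. f_tx = M·y/J = 851.1 N/mm; f_ty = M·x/J = 533.8 N/mm.
Resultant f_max = √[f_tx² + (f_v + f_ty)²] = √[851.1² + (396.6 + 533.8)²] = 1261 N/mm.
Capacity per unit length: r_n/Ω = (1/2.0) × 0.6 × 550 × (0.707 × 16) = 1866 N/mm.
1261 ≤ 1866 → adequate.

f_max ≈ 1260 N/mm; adequate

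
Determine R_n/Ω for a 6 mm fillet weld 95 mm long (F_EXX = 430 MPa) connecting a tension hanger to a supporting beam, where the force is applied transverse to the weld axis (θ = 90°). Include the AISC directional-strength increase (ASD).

t_e = 0.707 × 6 = 4.242 mm; A_we = 4.242 × 95 = 403 mm².
Directional factor: 1.0 + 0.5 sin^1.5(90°) = 1.5.
F_nw = 0.6 × 430 × 1.5 = 387 MPa.
R_n/Ω = (387 × 403) / 2.0 × 10⁻³ = 77.98 kN.

R_n/Ω ≈ 78 kN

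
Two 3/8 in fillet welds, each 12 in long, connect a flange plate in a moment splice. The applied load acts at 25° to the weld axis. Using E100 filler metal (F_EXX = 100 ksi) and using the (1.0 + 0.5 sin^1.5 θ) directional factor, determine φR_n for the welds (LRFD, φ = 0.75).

φR_n ≈ 326 kip

t_e = 0.707 × 0.375 = 0.2651 in; A_we = 0.2651 × 24 = 6.363 in².
Directional factor: 1.0 + 0.5 sin^1.5(25°) = 1.137.
F_nw = 0.6 × 100 × 1.137 = 68.24 ksi.
φR_n = 0.75 × 68.24 × 6.363 = 325.7 kip.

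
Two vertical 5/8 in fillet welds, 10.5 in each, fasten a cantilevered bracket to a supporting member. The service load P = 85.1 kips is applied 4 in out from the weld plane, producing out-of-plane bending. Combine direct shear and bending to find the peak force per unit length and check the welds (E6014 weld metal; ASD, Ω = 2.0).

E60XX → F_EXX = 60 ksi.
L_w = 2 × 10.5 = 21 in; section modulus (unit throat) S = 2 × L²/6 = 36.75 in².
Direct shear f_v = P/L_w = 85.1/21 = 4.052 kip/in.
Moment M = P × e = 85.1 × 4 = 340.4 kip·in; bending f_b = M/S = 9.263 kip/in.
f_max = √(f_v² + f_b²) = √(4.052² + 9.263²) = 10.11 kip/in.
r_n/Ω = (1/2.0) × 0.6 × 60 × (0.707 × 0.625) = 7.954 kip/in → NOT adequate.

f_max ≈ 10.1 kip/in; NOT adequate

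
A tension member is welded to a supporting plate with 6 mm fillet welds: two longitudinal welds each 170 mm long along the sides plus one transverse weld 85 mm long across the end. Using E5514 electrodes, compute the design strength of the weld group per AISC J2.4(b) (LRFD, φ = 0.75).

φR_n ≈ 446 kN

E55XX → F_EXX = 550 MPa.
t_e = 0.707 × 6 = 4.242 mm.
R_nwl = 0.6 × 550 × 4.242 × 340 × 10⁻³ = 476 kN (longitudinal, 2 welds).
R_nwt = 0.6 × 550 × 4.242 × 85 × 10⁻³ = 119 kN (transverse, base value).
(i) R_nwl + R_nwt = 594.9 kN; (ii) 0.85 R_nwl + 1.5 R_nwt = 583 kN.
R_n = max = 594.9 kN [governs: (i)]; φR_n = 446.2 kN.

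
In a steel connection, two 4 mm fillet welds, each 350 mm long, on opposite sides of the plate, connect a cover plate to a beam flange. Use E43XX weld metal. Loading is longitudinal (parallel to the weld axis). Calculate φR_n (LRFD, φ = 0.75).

E43XX → F_EXX = 430 MPa.
Effective throat t_e = 0.707 × 4 = 2.828 mm.
Total length L = 700 mm; A_we = 2.828 × 700 = 1980 mm².
F_nw = 0.6 F_EXX = 0.6 × 430 = 258 MPa.
φR_n = 0.75 × 258 × 1980 × 10⁻³ = 383.1 kN.

φR_n ≈ 383 kN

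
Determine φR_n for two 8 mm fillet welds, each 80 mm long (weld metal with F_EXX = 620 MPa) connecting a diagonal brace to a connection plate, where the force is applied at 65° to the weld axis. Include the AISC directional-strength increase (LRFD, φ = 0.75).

t_e = 0.707 × 8 = 5.656 mm; A_we = 5.656 × 160 = 905 mm².
Directional factor: 1.0 + 0.5 sin^1.5(65°) = 1.431.
F_nw = 0.6 × 620 × 1.431 = 532.5 MPa.
φR_n = 0.75 × 532.5 × 905 × 10⁻³ = 361.4 kN.

φR_n ≈ 361 kN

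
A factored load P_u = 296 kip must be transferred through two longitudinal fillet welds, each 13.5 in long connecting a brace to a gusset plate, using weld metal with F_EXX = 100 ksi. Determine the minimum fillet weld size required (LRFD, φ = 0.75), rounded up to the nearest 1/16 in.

w = 3/8 in

Total weld length L = 27 in.
Required throat t_e = P_u / (φ × 0.6 F_EXX × L) = 296 / (0.75 × 0.6 × 100 × 27) = 0.2436 in.
Required leg w = t_e / 0.707 = 0.3446 in → use 3/8 in.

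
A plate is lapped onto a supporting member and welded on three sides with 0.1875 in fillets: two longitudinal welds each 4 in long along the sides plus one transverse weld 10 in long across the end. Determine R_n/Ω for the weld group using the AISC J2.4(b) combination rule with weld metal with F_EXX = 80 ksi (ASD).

R_n/Ω ≈ 69.4 kip

t_e = 0.707 × 0.1875 = 0.1326 in.
R_nwl = 0.6 × 80 × 0.1326 × 8 = 50.9 kip (longitudinal, 2 welds).
R_nwt = 0.6 × 80 × 0.1326 × 10 = 63.63 kip (transverse, base value).
(i) R_nwl + R_nwt = 114.5 kip; (ii) 0.85 R_nwl + 1.5 R_nwt = 138.7 kip.
R_n = max = 138.7 kip [governs: (ii)]; R_n/Ω = 69.36 kip.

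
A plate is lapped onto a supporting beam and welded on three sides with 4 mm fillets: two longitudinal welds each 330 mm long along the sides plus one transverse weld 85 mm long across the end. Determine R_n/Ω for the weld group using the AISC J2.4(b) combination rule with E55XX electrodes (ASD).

E55XX → F_EXX = 550 MPa.
t_e = 0.707 × 4 = 2.828 mm.
R_nwl = 0.6 × 550 × 2.828 × 660 × 10⁻³ = 615.9 kN (longitudinal, 2 welds).
R_nwt = 0.6 × 550 × 2.828 × 85 × 10⁻³ = 79.33 kN (transverse, base value).
(i) R_nwl + R_nwt = 695.3 kN; (ii) 0.85 R_nwl + 1.5 R_nwt = 642.5 kN.
R_n = max = 695.3 kN [governs: (i)]; R_n/Ω = 347.6 kN.

R_n/Ω ≈ 348 kN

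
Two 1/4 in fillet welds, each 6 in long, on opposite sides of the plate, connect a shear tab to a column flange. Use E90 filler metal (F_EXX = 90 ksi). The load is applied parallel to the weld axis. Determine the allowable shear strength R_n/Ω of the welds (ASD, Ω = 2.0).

Effective throat t_e = 0.707 × 0.25 = 0.1767 in.
Total length L = 12 in; A_we = 0.1767 × 12 = 2.121 in².
F_nw = 0.6 F_EXX = 0.6 × 90 = 54 ksi.
R_n = 54 × 2.121 = 114.5 kip; R_n/Ω = 114.5/2.0 = 57.27 kip.

R_n/Ω ≈ 57.3 kip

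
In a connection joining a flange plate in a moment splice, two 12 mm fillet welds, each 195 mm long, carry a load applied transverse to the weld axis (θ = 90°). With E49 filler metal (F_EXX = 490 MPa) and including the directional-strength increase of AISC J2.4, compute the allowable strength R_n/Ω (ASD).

t_e = 0.707 × 12 = 8.484 mm; A_we = 8.484 × 390 = 3309 mm².
Directional factor: 1.0 + 0.5 sin^1.5(90°) = 1.5.
F_nw = 0.6 × 490 × 1.5 = 441 MPa.
R_n/Ω = (441 × 3309) / 2.0 × 10⁻³ = 729.6 kN.

R_n/Ω ≈ 730 kN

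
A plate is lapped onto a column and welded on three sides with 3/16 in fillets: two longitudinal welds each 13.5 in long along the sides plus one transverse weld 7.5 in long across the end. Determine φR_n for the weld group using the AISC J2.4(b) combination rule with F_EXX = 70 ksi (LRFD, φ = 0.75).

φR_n ≈ 144 kips

t_e = 0.707 × 0.1875 = 0.1326 in.
R_nwl = 0.6 × 70 × 0.1326 × 27 = 150.3 kips (longitudinal, 2 welds).
R_nwt = 0.6 × 70 × 0.1326 × 7.5 = 41.76 kips (transverse, base value).
(i) R_nwl + R_nwt = 192.1 kips; (ii) 0.85 R_nwl + 1.5 R_nwt = 190.4 kips.
R_n = max = 192.1 kips [governs: (i)]; φR_n = 144.1 kips.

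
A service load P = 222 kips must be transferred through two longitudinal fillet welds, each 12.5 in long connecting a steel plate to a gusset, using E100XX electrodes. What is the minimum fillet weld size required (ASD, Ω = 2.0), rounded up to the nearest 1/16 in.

w = 7/16 in

E100XX → F_EXX = 100 ksi.
Total weld length L = 25 in.
Required throat t_e = P × Ω / (0.6 F_EXX × L) = 222 × 2.0 / (0.6 × 100 × 25) = 0.296 in.
Required leg w = t_e / 0.707 = 0.4187 in → use 7/16 in.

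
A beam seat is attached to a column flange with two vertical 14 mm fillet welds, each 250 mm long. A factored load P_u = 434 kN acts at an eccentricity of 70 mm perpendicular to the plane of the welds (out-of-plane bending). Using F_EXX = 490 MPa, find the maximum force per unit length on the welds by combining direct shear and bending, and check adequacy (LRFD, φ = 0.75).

f_max ≈ 1700 N/mm; adequate

L_w = 2 × 250 = 500 mm; section modulus (unit throat) S = 2 × L²/6 = 20830 mm².
Direct shear f_v = P/L_w = 434×10³/500 = 868 N/mm.
Moment M = P × e = 434×10³ × 70 = 30380000 N·mm; bending f_b = M/S = 1458 N/mm.
f_max = √(f_v² + f_b²) = √(868² + 1458²) = 1697 N/mm.
φr_n = 0.75 × 0.6 × 490 × (0.707 × 14) = 2183 N/mm → adequate.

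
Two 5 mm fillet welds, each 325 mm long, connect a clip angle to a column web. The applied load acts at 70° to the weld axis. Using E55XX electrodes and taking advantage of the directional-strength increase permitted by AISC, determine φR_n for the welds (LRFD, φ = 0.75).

φR_n ≈ 828 kN

E55XX → F_EXX = 550 MPa.
t_e = 0.707 × 5 = 3.535 mm; A_we = 3.535 × 650 = 2298 mm².
Directional factor: 1.0 + 0.5 sin^1.5(70°) = 1.455.
F_nw = 0.6 × 550 × 1.455 = 480.3 MPa.
φR_n = 0.75 × 480.3 × 2298 × 10⁻³ = 827.7 kN.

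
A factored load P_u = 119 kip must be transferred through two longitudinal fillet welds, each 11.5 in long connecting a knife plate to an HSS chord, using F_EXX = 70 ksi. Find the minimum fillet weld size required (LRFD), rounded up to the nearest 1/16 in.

w = 1/4 in

Total weld length L = 23 in.
Required throat t_e = P_u / (φ × 0.6 F_EXX × L) = 119 / (0.75 × 0.6 × 70 × 23) = 0.1643 in.
Required leg w = t_e / 0.707 = 0.2323 in → use 1/4 in.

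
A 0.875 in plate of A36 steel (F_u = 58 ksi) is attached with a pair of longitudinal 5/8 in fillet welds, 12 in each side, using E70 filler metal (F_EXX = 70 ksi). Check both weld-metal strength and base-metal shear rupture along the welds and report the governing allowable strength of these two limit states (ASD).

t_e = 0.707 × 0.625 = 0.4419 in; L = 24 in.
Weld metal: R_n/Ω = (1/2.0) × 0.6 × 70 × 0.4419 × 24 = 222.7 kip.
Base metal (shear rupture): R_n/Ω = (1/2.0) × 0.6 × 58 × 0.875 × 24 = 365.4 kip.
Governing: weld metal.

R_n/Ω ≈ 223 kip (weld metal governs)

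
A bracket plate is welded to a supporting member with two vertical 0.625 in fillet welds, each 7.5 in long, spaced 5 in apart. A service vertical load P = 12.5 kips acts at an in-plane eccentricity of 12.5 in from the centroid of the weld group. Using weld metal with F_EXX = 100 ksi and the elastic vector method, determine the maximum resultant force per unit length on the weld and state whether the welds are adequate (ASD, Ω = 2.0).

f_max ≈ 4.8 kip/in; adequate

Total weld length L_w = 15 in. Treat welds as unit-width lines.
Polar moment about centroid: J = 2[d³/12 + d(b/2)²] = 2[7.5³/12 + 7.5×2.5²] = 164.1 in³.
Direct shear f_v = P/L_w = 12.5 / 15 = 0.8333 kip/in (vertical).
Torsion M = P·e = 12.5 × 12.5 = 156.25 kip·in.
Critical point at (x, y) = (2.5, 3.75) from centroid. f_tx = M·y/J = 3.571 kip/in; f_ty = M·x/J = 2.381 kip/in.
Resultant f_max = √[f_tx² + (f_v + f_ty)²] = √[3.571² + (0.8333 + 2.381)²] = 4.805 kip/in.
Capacity per unit length: r_n/Ω = (1/2.0) × 0.6 × 100 × (0.707 × 0.625) = 13.26 kip/in.
4.805 ≤ 13.26 → adequate.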